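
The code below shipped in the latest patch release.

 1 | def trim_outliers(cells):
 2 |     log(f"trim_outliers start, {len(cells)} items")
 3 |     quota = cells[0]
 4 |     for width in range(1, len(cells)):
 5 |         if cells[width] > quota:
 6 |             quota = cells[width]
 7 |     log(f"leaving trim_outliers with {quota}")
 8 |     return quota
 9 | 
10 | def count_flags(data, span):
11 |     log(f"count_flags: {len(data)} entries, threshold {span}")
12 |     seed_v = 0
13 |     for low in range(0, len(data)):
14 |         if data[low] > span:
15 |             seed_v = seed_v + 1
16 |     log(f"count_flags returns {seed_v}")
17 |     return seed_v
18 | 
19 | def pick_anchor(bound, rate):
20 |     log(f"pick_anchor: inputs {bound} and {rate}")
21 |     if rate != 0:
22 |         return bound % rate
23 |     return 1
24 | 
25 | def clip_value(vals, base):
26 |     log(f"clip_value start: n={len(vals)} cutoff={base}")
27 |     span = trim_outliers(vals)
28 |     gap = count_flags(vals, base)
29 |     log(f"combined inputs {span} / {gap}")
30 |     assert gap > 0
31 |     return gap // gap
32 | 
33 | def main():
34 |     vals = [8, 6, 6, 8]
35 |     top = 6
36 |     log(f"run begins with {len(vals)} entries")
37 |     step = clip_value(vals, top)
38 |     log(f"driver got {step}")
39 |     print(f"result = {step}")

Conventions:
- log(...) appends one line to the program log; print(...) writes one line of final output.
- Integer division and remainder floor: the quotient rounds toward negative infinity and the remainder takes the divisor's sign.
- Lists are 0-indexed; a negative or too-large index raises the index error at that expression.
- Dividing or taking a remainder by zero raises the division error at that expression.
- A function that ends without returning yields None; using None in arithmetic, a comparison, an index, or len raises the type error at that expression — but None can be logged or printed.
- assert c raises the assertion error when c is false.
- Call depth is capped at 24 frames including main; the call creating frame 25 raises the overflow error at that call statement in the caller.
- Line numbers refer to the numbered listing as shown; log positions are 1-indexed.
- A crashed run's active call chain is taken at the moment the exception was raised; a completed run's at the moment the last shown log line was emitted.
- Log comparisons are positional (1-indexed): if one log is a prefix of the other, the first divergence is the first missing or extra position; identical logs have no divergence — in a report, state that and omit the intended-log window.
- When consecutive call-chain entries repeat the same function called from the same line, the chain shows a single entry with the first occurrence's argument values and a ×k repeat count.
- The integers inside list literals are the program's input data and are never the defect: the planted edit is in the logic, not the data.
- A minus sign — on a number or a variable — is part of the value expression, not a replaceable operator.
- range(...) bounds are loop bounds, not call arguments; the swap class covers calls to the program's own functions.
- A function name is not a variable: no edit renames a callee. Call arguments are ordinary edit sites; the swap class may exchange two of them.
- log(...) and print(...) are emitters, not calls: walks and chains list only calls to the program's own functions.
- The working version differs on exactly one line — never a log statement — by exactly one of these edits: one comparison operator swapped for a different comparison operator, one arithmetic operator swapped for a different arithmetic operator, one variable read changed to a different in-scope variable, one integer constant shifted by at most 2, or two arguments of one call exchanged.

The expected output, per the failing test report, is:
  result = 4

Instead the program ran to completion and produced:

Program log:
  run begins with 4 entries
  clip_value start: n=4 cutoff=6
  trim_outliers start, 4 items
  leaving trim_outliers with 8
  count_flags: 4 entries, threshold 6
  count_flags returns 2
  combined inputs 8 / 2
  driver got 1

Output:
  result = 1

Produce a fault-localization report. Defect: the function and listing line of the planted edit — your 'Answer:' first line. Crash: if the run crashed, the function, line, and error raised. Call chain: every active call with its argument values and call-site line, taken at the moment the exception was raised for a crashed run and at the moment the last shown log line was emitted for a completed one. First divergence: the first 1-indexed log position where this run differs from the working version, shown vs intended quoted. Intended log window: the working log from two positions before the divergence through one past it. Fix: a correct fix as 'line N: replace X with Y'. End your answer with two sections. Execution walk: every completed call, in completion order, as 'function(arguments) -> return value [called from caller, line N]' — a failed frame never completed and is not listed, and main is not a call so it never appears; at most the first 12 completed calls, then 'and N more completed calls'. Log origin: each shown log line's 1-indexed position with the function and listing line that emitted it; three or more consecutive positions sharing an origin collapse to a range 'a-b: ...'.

Answer: the defect is in clip_value at line 31.
Key fact: The earliest visible damage is log position 8 — 'driver got 1' rather than the intended 'driver got 4'.
Call chain: main.
First divergence: at position 8 the run shows 'driver got 1' where the working version logs 'driver got 4'.
Intended log window:
  6: count_flags returns 2
  7: combined inputs 8 / 2
  8: driver got 4
Execution walk:
  trim_outliers([8, 6, 6, 8]) -> 8  [called from clip_value, line 27]
  count_flags([8, 6, 6, 8], 6) -> 2  [called from clip_value, line 28]
  clip_value([8, 6, 6, 8], 6) -> 1  [called from main, line 37]
Origin of each log line:
  1: emitted by main (line 36)
  2: emitted by clip_value (line 26)
  3: emitted by trim_outliers (line 2)
  4: emitted by trim_outliers (line 7)
  5: emitted by count_flags (line 11)
  6: emitted by count_flags (line 16)
  7: emitted by clip_value (line 29)
  8: emitted by main (line 38)
A correct fix: line 31: replace `gap // gap` with `span // gap`.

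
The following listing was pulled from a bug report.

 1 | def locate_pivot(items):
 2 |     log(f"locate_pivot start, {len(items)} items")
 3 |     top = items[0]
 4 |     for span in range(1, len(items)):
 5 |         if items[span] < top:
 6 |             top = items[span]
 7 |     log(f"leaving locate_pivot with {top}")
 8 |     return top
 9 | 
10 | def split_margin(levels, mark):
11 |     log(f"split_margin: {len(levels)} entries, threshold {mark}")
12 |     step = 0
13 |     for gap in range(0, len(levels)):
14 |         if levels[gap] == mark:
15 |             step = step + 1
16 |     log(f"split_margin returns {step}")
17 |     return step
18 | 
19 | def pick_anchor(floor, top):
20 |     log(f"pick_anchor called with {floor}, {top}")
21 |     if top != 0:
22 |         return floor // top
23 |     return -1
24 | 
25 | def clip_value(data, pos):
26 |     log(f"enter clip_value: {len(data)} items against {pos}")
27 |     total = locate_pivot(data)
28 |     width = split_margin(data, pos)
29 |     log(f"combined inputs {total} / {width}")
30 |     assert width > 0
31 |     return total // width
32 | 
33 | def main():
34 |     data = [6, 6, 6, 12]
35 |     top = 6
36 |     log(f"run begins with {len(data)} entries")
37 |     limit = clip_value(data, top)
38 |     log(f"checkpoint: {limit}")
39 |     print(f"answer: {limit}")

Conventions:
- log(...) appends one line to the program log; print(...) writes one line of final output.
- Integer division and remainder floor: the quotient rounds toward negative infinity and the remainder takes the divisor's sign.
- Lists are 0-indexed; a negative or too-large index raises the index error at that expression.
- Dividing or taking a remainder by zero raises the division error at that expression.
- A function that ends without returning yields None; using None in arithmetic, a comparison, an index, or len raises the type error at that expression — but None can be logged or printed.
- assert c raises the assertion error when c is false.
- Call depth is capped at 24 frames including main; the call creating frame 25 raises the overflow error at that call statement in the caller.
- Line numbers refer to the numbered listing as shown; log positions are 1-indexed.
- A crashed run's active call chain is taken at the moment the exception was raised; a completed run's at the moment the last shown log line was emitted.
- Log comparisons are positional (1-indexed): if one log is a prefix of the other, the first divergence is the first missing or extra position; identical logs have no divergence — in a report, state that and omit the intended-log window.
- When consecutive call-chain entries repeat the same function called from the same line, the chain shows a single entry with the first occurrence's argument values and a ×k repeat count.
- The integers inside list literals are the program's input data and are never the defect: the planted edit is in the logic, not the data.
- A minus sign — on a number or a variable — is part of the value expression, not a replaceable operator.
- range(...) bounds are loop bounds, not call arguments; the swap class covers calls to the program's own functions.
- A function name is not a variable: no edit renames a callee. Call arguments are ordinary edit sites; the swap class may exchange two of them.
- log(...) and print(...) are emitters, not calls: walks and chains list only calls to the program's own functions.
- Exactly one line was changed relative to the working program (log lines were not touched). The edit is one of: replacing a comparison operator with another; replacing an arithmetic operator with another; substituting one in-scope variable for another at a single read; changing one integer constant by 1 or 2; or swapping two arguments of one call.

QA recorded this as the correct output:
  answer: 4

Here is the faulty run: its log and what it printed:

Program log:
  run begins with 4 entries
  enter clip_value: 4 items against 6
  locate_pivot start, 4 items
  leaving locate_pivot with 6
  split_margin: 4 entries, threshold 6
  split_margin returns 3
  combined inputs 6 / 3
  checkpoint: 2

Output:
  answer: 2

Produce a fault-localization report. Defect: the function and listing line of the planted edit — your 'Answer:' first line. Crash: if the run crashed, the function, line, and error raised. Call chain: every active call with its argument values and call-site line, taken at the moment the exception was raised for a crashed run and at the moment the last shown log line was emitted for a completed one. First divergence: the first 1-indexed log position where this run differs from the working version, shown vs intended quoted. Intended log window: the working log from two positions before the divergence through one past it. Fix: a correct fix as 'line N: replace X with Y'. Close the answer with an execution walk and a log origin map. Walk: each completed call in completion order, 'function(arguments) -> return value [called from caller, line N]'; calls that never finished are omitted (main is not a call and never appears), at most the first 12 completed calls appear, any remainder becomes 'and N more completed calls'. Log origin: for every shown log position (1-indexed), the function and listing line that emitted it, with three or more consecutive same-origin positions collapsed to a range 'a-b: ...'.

Answer: the defect is in locate_pivot at line 5.
Core observation: Log line 4 is where behavior first shows: 'leaving locate_pivot with 6' appears instead of 'leaving locate_pivot with 12'.
Call chain: main.
First divergence: position 4 — the shown line 'leaving locate_pivot with 6' should read 'leaving locate_pivot with 12'.
Intended log window:
  2: enter clip_value: 4 items against 6
  3: locate_pivot start, 4 items
  4: leaving locate_pivot with 12
  5: split_margin: 4 entries, threshold 6
Execution walk:
  locate_pivot([6, 6, 6, 12]) -> 6  [called from clip_value, line 27]
  split_margin([6, 6, 6, 12], 6) -> 3  [called from clip_value, line 28]
  clip_value([6, 6, 6, 12], 6) -> 2  [called from main, line 37]
Log origin:
  1: logged in main at line 36
  2: logged in clip_value at line 26
  3: logged in locate_pivot at line 2
  4: logged in locate_pivot at line 7
  5: logged in split_margin at line 11
  6: logged in split_margin at line 16
  7: logged in clip_value at line 29
  8: logged in main at line 38
A correct fix: line 5: replace `<` with `>`.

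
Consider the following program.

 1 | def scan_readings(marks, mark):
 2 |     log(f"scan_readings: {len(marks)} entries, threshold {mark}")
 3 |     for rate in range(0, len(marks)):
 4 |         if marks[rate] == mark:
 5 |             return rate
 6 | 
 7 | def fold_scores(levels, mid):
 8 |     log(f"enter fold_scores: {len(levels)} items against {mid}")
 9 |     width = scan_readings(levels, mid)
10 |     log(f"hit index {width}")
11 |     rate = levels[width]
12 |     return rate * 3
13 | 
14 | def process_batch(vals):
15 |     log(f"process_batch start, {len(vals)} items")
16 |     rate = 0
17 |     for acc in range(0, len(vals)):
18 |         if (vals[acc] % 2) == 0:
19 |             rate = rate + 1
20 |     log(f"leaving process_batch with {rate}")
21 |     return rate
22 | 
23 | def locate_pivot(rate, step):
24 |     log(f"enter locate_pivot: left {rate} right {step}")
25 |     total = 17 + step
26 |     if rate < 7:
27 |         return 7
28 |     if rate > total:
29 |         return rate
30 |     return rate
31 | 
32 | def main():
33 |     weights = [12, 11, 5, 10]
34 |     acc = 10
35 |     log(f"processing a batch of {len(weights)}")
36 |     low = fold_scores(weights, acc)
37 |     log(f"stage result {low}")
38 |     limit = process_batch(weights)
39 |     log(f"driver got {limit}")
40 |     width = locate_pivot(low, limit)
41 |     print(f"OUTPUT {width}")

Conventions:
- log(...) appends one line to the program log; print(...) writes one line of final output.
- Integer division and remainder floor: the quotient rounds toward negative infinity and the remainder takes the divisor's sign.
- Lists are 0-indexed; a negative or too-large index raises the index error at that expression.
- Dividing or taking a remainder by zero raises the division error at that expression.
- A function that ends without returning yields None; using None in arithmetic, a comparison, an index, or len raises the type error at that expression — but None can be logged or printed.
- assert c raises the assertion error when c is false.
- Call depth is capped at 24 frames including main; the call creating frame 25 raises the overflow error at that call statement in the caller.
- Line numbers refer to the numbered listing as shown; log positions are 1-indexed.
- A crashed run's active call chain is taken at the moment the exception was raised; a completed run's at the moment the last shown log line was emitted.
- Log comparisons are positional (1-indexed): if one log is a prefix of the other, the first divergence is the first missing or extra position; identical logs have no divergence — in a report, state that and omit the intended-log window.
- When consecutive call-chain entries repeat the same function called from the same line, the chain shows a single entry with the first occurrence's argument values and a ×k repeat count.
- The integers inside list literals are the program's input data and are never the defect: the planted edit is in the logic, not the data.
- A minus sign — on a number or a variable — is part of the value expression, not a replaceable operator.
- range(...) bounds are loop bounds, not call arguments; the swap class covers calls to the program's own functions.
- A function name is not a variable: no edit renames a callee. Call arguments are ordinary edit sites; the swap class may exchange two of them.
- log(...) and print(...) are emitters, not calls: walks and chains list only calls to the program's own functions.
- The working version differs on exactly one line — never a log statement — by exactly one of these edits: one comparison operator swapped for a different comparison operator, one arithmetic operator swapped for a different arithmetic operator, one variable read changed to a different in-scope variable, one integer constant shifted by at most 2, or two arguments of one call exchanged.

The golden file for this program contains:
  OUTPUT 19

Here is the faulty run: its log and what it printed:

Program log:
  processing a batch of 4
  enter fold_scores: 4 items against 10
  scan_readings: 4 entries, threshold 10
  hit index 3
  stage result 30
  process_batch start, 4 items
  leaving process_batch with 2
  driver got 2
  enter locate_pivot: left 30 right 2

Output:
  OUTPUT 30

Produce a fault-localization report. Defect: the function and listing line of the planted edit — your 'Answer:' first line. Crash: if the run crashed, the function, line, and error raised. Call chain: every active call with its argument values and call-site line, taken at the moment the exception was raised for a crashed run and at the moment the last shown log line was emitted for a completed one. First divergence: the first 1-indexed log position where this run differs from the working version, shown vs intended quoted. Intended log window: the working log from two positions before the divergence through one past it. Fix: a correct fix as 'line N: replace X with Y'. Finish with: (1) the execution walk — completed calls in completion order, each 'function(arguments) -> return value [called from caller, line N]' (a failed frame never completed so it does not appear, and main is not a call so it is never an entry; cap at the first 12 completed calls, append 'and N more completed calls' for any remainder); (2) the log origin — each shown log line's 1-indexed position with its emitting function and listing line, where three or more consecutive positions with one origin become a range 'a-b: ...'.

Answer: the defect is in locate_pivot at line 29.
Key observation: No log line changed; the fault shows up purely in the output.
Call chain: main -> locate_pivot(30, 2) (called at line 40).
First divergence: none (the log streams are identical).
Execution walk:
  scan_readings([12, 11, 5, 10], 10) -> 3  [called from fold_scores, line 9]
  fold_scores([12, 11, 5, 10], 10) -> 30  [called from main, line 36]
  process_batch([12, 11, 5, 10]) -> 2  [called from main, line 38]
  locate_pivot(30, 2) -> 30  [called from main, line 40]
Log origin:
  1 — main, line 35
  2 — fold_scores, line 8
  3 — scan_readings, line 2
  4 — fold_scores, line 10
  5 — main, line 37
  6 — process_batch, line 15
  7 — process_batch, line 20
  8 — main, line 39
  9 — locate_pivot, line 24
A correct fix: line 29: replace `rate` with `total`.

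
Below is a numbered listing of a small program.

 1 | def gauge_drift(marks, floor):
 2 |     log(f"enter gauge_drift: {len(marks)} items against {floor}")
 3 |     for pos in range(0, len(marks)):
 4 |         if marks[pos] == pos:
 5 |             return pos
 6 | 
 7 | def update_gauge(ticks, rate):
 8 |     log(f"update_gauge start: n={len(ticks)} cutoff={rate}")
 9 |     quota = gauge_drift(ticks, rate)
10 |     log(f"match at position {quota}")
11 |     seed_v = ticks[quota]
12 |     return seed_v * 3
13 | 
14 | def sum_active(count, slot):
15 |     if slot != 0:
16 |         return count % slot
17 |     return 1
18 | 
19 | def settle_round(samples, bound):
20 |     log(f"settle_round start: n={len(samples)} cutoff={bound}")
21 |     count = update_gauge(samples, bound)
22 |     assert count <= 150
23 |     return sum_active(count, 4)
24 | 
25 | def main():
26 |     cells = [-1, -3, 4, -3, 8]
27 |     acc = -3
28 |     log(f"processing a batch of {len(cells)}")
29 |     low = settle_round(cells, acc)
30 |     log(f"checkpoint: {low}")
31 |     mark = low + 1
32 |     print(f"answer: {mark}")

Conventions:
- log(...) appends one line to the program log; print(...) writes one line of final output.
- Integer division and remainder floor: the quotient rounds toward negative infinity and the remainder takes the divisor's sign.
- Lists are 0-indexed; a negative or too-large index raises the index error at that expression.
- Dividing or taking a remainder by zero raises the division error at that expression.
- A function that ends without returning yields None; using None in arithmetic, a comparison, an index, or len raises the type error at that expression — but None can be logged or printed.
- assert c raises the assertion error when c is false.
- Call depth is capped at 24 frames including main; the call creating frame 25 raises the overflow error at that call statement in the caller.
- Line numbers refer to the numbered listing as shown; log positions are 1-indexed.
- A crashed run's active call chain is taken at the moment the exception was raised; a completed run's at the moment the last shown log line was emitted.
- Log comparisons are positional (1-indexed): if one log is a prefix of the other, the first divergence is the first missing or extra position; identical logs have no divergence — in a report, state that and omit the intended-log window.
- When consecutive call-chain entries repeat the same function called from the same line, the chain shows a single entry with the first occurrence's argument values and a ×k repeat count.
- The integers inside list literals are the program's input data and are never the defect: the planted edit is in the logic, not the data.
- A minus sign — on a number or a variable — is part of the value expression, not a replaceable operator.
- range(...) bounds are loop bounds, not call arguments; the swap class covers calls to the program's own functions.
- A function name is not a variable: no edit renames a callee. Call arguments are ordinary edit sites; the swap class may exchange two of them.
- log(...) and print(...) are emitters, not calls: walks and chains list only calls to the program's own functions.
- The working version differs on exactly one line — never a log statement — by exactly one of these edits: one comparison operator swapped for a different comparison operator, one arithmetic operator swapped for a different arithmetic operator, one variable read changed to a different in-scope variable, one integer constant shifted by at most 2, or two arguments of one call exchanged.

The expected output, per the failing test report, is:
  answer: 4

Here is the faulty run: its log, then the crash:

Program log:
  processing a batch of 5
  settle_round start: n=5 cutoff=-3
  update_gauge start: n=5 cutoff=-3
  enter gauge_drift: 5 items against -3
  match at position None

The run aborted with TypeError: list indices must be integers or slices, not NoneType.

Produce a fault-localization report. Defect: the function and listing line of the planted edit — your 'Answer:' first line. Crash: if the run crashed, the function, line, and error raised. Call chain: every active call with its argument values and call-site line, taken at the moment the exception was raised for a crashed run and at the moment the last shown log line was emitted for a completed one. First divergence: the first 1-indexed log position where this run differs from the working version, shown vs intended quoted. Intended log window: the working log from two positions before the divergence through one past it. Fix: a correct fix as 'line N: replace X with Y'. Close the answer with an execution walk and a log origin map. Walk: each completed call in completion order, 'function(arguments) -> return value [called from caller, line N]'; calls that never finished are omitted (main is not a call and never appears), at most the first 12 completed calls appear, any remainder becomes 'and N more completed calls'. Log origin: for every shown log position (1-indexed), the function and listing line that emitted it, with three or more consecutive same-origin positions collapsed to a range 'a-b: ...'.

Answer: the defect is in gauge_drift at line 4.
The tell: The earliest visible damage is log position 5 — 'match at position None' rather than the intended 'match at position 1'.
Crash: update_gauge, line 11, TypeError.
Call chain: main -> settle_round([-1, -3, 4, -3, 8], -3) (called at line 29) -> update_gauge([-1, -3, 4, -3, 8], -3) (called at line 21).
First divergence: at position 5 the run shows 'match at position None' where the working version logs 'match at position 1'.
Intended log window:
  3: update_gauge start: n=5 cutoff=-3
  4: enter gauge_drift: 5 items against -3
  5: match at position 1
  6: checkpoint: 3
Execution walk:
  gauge_drift([-1, -3, 4, -3, 8], -3) -> None  [called from update_gauge, line 9]
Origin of each log line:
  1: logged in main at line 28
  2: logged in settle_round at line 20
  3: logged in update_gauge at line 8
  4: logged in gauge_drift at line 2
  5: logged in update_gauge at line 10
A correct fix: line 4: replace `marks[pos] == pos` with `marks[pos] == floor`.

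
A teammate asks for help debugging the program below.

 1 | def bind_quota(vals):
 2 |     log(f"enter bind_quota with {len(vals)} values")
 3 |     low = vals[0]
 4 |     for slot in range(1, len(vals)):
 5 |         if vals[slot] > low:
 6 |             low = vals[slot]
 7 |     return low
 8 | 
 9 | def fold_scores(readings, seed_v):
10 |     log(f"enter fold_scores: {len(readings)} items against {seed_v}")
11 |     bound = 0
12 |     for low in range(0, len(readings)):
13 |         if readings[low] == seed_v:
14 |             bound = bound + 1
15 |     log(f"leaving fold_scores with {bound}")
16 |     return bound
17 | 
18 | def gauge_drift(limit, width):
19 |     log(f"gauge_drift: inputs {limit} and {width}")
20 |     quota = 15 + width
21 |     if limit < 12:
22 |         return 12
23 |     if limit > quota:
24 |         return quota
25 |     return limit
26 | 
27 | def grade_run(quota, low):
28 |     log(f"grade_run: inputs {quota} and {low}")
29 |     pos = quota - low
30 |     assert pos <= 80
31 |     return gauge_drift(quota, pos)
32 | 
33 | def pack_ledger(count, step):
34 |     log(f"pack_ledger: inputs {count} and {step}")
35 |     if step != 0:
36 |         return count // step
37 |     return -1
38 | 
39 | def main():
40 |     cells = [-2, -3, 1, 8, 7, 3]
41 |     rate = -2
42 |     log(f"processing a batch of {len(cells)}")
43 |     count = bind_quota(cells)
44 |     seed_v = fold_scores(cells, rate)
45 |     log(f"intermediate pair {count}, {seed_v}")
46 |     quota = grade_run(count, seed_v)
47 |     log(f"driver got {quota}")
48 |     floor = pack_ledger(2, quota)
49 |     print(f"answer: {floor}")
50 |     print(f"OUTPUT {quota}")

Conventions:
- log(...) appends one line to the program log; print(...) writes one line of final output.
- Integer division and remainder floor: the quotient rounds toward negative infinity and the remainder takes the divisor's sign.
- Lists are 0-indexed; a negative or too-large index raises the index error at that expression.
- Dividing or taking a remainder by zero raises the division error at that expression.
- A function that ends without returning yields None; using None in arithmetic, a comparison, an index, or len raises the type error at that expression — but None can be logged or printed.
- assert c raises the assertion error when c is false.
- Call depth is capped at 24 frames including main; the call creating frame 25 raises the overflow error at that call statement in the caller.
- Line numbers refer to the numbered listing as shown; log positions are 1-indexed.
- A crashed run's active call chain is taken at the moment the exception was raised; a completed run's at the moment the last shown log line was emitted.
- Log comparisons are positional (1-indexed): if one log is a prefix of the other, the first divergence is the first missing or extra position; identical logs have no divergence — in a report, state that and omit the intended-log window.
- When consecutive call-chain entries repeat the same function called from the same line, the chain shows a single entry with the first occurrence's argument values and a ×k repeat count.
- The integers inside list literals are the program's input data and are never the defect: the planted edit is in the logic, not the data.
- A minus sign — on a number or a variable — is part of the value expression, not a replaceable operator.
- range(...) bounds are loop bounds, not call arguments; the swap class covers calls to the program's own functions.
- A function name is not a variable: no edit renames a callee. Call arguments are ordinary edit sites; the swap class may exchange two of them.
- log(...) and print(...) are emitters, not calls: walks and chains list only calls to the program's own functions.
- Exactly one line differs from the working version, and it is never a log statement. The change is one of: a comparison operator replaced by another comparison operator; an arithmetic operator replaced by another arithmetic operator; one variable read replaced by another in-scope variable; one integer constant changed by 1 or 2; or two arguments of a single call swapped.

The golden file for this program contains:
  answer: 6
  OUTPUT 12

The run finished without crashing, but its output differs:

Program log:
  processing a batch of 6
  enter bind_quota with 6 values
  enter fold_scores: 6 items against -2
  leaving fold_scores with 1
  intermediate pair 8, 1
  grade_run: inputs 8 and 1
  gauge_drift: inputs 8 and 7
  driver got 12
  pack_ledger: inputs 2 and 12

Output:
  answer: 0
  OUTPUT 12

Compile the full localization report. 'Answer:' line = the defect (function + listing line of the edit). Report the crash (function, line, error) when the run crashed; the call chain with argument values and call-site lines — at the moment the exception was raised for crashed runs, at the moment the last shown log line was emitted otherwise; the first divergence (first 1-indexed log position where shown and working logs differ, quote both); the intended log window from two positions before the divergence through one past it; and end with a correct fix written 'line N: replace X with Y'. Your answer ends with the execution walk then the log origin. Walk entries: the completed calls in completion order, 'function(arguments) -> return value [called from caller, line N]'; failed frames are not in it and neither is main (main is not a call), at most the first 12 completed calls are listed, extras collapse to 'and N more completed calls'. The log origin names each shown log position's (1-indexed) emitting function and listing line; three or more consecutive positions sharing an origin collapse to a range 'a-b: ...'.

Answer: the defect is in main at line 48.
Key observation: Position 9 is the first bad log line: 'pack_ledger: inputs 2 and 12' should read 'pack_ledger: inputs 12 and 2'.
Call chain: main -> pack_ledger(2, 12) (called at line 48).
First divergence: position 9; shown 'pack_ledger: inputs 2 and 12' vs intended 'pack_ledger: inputs 12 and 2'.
Intended log window:
  7: gauge_drift: inputs 8 and 7
  8: driver got 12
  9: pack_ledger: inputs 12 and 2
Execution walk:
  bind_quota([-2, -3, 1, 8, 7, 3]) -> 8  [called from main, line 43]
  fold_scores([-2, -3, 1, 8, 7, 3], -2) -> 1  [called from main, line 44]
  gauge_drift(8, 7) -> 12  [called from grade_run, line 31]
  grade_run(8, 1) -> 12  [called from main, line 46]
  pack_ledger(2, 12) -> 0  [called from main, line 48]
Log origins:
  1: from main, line 42
  2: from bind_quota, line 2
  3: from fold_scores, line 10
  4: from fold_scores, line 15
  5: from main, line 45
  6: from grade_run, line 28
  7: from gauge_drift, line 19
  8: from main, line 47
  9: from pack_ledger, line 34
A correct fix: line 48: replace `pack_ledger(2, quota)` with `pack_ledger(quota, 2)`.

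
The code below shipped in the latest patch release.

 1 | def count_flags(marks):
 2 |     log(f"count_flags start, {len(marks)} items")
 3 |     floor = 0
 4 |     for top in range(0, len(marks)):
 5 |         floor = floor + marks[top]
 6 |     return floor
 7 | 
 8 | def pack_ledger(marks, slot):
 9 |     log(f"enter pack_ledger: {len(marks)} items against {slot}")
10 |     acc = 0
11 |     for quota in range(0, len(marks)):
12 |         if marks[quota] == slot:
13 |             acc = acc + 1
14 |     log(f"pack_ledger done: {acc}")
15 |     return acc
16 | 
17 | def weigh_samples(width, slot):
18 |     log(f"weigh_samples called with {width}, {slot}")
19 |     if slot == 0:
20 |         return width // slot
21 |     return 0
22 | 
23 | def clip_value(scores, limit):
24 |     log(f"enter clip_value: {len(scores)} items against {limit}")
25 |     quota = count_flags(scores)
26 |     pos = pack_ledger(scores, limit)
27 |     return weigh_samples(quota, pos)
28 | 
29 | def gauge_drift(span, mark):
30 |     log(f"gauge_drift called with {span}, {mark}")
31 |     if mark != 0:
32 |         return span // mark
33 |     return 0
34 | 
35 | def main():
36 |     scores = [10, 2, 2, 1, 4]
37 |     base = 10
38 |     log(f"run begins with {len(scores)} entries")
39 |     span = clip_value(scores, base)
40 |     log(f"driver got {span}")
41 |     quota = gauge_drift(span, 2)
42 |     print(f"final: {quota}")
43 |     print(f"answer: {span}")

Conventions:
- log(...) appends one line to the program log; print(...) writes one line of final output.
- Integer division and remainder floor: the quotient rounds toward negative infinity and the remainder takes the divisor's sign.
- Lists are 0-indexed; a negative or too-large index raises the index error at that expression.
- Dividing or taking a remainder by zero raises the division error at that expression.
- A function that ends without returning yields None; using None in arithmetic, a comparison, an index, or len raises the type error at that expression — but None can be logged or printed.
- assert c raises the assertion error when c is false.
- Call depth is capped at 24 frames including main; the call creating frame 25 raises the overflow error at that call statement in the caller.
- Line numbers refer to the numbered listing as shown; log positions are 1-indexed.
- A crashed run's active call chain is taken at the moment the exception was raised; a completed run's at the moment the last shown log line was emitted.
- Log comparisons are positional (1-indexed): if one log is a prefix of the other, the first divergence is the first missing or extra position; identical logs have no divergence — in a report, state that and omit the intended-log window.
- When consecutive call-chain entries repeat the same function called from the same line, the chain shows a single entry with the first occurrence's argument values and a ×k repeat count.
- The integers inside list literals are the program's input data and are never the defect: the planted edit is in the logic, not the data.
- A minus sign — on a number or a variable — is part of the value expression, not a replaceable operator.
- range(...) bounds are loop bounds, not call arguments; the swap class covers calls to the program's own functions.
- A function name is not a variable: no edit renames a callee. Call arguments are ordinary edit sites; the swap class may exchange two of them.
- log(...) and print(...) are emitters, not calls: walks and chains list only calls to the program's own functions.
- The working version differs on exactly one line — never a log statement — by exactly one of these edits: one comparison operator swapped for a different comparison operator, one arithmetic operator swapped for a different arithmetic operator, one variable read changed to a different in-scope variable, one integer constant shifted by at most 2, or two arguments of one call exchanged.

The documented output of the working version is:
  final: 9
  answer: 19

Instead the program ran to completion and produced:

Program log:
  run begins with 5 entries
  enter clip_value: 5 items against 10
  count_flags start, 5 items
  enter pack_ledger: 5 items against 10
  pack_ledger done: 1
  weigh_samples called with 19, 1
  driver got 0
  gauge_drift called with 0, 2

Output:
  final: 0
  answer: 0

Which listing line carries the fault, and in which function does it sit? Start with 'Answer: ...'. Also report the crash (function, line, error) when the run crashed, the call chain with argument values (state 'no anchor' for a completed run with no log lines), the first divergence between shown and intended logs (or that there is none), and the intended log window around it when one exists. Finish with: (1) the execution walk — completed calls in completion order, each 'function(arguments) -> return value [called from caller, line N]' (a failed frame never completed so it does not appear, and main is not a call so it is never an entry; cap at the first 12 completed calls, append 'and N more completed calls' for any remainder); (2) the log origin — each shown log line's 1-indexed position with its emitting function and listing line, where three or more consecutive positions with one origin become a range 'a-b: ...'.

Answer: the defect is in weigh_samples at line 19.
Key fact: Position 7 is the first bad log line: 'driver got 0' should read 'driver got 19'.
Call chain: main -> gauge_drift(0, 2) (called at line 41).
First divergence: position 7; shown 'driver got 0' vs intended 'driver got 19'.
Intended log window:
  5: pack_ledger done: 1
  6: weigh_samples called with 19, 1
  7: driver got 19
  8: gauge_drift called with 19, 2
Execution walk:
  count_flags([10, 2, 2, 1, 4]) -> 19  [called from clip_value, line 25]
  pack_ledger([10, 2, 2, 1, 4], 10) -> 1  [called from clip_value, line 26]
  weigh_samples(19, 1) -> 0  [called from clip_value, line 27]
  clip_value([10, 2, 2, 1, 4], 10) -> 0  [called from main, line 39]
  gauge_drift(0, 2) -> 0  [called from main, line 41]
Log origins:
  1 — main, line 38
  2 — clip_value, line 24
  3 — count_flags, line 2
  4 — pack_ledger, line 9
  5 — pack_ledger, line 14
  6 — weigh_samples, line 18
  7 — main, line 40
  8 — gauge_drift, line 30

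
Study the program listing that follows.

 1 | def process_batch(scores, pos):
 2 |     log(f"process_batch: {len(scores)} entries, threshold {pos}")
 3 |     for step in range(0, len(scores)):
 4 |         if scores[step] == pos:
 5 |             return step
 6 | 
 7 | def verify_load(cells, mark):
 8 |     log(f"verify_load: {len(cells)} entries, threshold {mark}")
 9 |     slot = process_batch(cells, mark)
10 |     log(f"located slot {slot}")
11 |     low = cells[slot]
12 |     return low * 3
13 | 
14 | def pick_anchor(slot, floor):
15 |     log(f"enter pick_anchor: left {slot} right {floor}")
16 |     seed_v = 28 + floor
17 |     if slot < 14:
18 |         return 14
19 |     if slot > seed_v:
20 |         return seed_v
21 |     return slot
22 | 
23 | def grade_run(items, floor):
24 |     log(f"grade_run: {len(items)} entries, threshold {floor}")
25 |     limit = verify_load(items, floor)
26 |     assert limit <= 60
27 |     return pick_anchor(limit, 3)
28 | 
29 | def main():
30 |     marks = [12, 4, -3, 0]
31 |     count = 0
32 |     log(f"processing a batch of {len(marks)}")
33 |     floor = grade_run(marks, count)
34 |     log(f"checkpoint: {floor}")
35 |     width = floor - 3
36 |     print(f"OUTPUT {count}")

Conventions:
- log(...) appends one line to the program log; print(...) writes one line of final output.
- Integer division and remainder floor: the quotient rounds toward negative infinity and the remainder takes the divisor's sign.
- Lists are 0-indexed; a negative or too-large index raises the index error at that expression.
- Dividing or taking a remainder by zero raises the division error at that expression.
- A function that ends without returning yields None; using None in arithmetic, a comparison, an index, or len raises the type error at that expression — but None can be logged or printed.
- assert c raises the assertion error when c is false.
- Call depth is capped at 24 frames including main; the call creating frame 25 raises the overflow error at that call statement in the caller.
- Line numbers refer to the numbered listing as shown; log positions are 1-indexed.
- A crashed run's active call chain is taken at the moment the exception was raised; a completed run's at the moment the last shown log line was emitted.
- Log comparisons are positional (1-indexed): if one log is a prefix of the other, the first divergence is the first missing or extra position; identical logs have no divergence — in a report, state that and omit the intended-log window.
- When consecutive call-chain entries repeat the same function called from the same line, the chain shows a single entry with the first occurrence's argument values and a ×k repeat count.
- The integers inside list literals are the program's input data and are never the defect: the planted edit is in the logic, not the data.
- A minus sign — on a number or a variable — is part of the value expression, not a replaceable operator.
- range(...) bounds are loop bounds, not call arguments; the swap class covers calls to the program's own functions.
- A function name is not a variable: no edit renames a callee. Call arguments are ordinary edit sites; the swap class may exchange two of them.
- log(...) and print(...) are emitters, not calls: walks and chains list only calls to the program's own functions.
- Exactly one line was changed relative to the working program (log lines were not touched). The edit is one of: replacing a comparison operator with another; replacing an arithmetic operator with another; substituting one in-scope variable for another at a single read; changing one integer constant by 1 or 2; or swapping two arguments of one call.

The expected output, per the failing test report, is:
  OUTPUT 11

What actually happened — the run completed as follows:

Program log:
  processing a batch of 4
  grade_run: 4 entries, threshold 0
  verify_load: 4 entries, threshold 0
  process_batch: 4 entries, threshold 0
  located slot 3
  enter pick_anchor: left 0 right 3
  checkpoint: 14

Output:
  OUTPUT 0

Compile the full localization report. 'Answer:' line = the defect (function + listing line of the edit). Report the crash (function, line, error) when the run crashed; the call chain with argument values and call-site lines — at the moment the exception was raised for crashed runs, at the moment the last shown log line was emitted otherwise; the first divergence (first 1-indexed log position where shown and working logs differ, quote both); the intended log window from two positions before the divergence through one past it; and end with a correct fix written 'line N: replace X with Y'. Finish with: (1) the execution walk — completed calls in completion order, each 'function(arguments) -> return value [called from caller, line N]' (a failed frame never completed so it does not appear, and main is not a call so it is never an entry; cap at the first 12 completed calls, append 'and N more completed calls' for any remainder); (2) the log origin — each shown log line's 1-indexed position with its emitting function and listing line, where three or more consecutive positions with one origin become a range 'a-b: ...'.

Answer: the defect is in main at line 36.
Key fact: No log line changed; the fault shows up purely in the output.
Call chain: main.
First divergence: none — the logs agree in full.
Execution walk:
  process_batch([12, 4, -3, 0], 0) -> 3  [called from verify_load, line 9]
  verify_load([12, 4, -3, 0], 0) -> 0  [called from grade_run, line 25]
  pick_anchor(0, 3) -> 14  [called from grade_run, line 27]
  grade_run([12, 4, -3, 0], 0) -> 14  [called from main, line 33]
Log line origins:
  1: logged in main at line 32
  2: logged in grade_run at line 24
  3: logged in verify_load at line 8
  4: logged in process_batch at line 2
  5: logged in verify_load at line 10
  6: logged in pick_anchor at line 15
  7: logged in main at line 34
A correct fix: line 36: replace `count` with `width`.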